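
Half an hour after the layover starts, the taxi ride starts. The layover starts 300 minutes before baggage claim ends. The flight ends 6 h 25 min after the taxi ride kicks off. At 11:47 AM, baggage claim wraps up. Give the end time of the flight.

1:42 PM

The layover starts at 11:47 AM − 300 min = 6:47 AM.
The taxi ride starts at 6:47 AM + 30 min = 7:17 AM.
The flight ends at 7:17 AM + 385 min = 1:42 PM.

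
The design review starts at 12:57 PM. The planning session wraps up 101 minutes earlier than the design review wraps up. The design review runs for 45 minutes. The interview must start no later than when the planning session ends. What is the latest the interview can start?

12:01 PM

The design review ends at 12:57 PM + 45 min = 1:42 PM.
The planning session ends at 1:42 PM − 101 min = 12:01 PM.
The interview is bounded by the planning session, so the latest it can start is 12:01 PM.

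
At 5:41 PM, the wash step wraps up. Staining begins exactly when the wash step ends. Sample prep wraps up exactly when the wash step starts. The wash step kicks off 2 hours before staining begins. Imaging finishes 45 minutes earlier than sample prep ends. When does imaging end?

Staining starts at 5:41 PM.
The wash step starts at 5:41 PM − 120 min = 3:41 PM.
So sample prep ends at 3:41 PM.
Imaging ends at 3:41 PM − 45 min = 2:56 PM.

2:56 PM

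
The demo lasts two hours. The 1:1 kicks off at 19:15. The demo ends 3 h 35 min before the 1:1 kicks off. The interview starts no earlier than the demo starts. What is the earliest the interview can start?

13:40

The demo ends at 19:15 − 215 min = 15:40.
The demo starts at 15:40 − 120 min = 13:40.
The interview is bounded by the demo, so the earliest it can start is 13:40.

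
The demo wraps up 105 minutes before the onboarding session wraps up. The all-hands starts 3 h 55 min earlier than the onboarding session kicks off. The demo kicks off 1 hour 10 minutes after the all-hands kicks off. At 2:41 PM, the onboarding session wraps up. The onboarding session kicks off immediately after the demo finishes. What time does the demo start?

10:11 AM

The demo ends at 2:41 PM − 105 min = 12:56 PM.
So the onboarding session starts at 12:56 PM.
The all-hands starts at 12:56 PM − 235 min = 9:01 AM.
The demo starts at 9:01 AM + 70 min = 10:11 AM.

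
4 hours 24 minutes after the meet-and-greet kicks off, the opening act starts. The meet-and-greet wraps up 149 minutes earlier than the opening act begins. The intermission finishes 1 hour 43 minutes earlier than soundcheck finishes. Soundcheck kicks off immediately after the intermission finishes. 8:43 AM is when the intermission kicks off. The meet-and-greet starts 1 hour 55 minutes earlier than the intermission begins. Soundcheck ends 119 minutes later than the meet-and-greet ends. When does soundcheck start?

8:59 AM

The meet-and-greet starts at 8:43 AM − 115 min = 6:48 AM.
The opening act starts at 6:48 AM + 264 min = 11:12 AM.
The meet-and-greet ends at 11:12 AM − 149 min = 8:43 AM.
Soundcheck ends at 8:43 AM + 119 min = 10:42 AM.
The intermission ends at 10:42 AM − 103 min = 8:59 AM.
So soundcheck starts at 8:59 AM.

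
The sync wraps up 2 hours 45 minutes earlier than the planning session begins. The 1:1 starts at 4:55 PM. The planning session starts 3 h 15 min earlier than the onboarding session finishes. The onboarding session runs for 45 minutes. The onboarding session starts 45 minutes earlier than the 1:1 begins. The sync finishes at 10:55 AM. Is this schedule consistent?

Yes

The onboarding session starts at 4:55 PM − 45 min = 4:10 PM.
The onboarding session ends at 4:10 PM + 45 min = 4:55 PM.
The planning session starts at 4:55 PM − 195 min = 1:40 PM.
The sync ends at 1:40 PM − 165 min = 10:55 AM.
That matches the stated 10:55 AM, so the schedule is consistent.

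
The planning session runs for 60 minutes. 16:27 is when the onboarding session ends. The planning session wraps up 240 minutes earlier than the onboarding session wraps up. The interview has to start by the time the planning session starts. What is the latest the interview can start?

The planning session ends at 16:27 − 240 min = 12:27.
The planning session starts at 12:27 − 60 min = 11:27.
The interview is bounded by the planning session, so the latest it can start is 11:27.

11:27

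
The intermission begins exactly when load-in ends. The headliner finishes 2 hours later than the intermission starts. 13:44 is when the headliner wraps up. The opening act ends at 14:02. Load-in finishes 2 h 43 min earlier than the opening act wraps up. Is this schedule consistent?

Load-in ends at 14:02 − 163 min = 11:19.
So the intermission starts at 11:19.
The headliner ends at 11:19 + 120 min = 13:19.
But the headliner is also said to end at 13:44 — a 25-minute conflict.

No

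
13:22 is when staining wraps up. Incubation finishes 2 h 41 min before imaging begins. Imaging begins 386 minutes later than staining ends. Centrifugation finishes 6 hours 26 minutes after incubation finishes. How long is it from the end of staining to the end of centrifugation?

Imaging starts at 13:22 + 386 min = 19:48.
Incubation ends at 19:48 − 161 min = 17:07.
Centrifugation ends at 17:07 + 386 min = 23:33.
From 13:22 to 23:33 is 10 hours 11 minutes.

10 hours 11 minutes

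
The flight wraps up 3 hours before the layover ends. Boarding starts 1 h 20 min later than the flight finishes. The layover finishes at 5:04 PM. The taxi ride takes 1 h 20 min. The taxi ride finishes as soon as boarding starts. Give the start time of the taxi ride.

The flight ends at 5:04 PM − 180 min = 2:04 PM.
Boarding starts at 2:04 PM + 80 min = 3:24 PM.
So the taxi ride ends at 3:24 PM.
The taxi ride starts at 3:24 PM − 80 min = 2:04 PM.

2:04 PM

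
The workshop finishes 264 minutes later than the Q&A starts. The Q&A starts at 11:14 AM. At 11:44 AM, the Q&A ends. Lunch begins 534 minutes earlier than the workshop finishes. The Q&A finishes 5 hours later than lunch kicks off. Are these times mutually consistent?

Yes

The workshop ends at 11:14 AM + 264 min = 3:38 PM.
Lunch starts at 3:38 PM − 534 min = 6:44 AM.
The Q&A ends at 6:44 AM + 300 min = 11:44 AM.
That matches the stated 11:44 AM, so the schedule is consistent.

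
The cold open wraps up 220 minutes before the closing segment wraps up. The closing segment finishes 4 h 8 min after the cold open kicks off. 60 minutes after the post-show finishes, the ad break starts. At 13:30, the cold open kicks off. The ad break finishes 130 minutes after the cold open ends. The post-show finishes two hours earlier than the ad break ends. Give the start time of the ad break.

The closing segment ends at 13:30 + 248 min = 17:38.
The cold open ends at 17:38 − 220 min = 13:58.
The ad break ends at 13:58 + 130 min = 16:08.
The post-show ends at 16:08 − 120 min = 14:08.
The ad break starts at 14:08 + 60 min = 15:08.

15:08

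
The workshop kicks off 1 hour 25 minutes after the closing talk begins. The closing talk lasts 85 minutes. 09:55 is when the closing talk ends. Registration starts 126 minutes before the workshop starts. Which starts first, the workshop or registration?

registration

The closing talk starts at 09:55 − 85 min = 08:30.
The workshop starts at 08:30 + 85 min = 09:55.
Registration starts at 09:55 − 126 min = 07:49.
The workshop starts at 09:55 and registration starts at 07:49, so registration is first.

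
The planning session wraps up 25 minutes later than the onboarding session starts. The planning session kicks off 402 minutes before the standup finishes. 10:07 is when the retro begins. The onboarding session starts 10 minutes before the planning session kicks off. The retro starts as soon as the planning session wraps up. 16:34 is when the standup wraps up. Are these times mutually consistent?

Yes

The planning session starts at 16:34 − 402 min = 09:52.
The onboarding session starts at 09:52 − 10 min = 09:42.
The planning session ends at 09:42 + 25 min = 10:07.
So the retro starts at 10:07.
That matches the stated 10:07, so the schedule is consistent.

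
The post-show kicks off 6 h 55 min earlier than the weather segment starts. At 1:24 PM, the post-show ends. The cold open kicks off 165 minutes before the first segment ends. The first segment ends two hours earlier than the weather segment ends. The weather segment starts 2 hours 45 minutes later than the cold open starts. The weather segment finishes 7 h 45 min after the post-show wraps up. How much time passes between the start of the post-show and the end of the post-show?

The weather segment ends at 1:24 PM + 465 min = 9:09 PM.
The first segment ends at 9:09 PM − 120 min = 7:09 PM.
The cold open starts at 7:09 PM − 165 min = 4:24 PM.
The weather segment starts at 4:24 PM + 165 min = 7:09 PM.
The post-show starts at 7:09 PM − 415 min = 12:14 PM.
From 12:14 PM to 1:24 PM is 1 h 10 min.

1 h 10 min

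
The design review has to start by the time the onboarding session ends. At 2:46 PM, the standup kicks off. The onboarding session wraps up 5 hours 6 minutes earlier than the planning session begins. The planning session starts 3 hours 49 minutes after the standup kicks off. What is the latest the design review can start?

The planning session starts at 2:46 PM + 229 min = 6:35 PM.
The onboarding session ends at 6:35 PM − 306 min = 1:29 PM.
The design review is bounded by the onboarding session, so the latest it can start is 1:29 PM.

1:29 PM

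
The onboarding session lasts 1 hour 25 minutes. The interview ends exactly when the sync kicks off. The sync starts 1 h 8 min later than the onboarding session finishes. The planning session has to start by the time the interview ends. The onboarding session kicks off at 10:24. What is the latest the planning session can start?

12:57

The onboarding session ends at 10:24 + 85 min = 11:49.
The sync starts at 11:49 + 68 min = 12:57.
So the interview ends at 12:57.
The planning session is bounded by the interview, so the latest it can start is 12:57.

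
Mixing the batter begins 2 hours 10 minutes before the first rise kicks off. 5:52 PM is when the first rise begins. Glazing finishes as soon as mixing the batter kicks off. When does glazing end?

3:42 PM

Mixing the batter starts at 5:52 PM − 130 min = 3:42 PM.
So glazing ends at 3:42 PM.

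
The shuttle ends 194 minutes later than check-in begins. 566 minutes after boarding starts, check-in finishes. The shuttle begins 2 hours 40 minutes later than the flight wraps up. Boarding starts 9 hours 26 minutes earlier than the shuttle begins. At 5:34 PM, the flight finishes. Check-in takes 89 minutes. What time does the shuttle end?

The shuttle starts at 5:34 PM + 160 min = 8:14 PM.
Boarding starts at 8:14 PM − 566 min = 10:48 AM.
Check-in ends at 10:48 AM + 566 min = 8:14 PM.
Check-in starts at 8:14 PM − 89 min = 6:45 PM.
The shuttle ends at 6:45 PM + 194 min = 9:59 PM.

9:59 PM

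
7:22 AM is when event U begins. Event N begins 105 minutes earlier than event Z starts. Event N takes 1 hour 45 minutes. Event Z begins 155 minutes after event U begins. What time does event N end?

9:57 AM

Event Z starts at 7:22 AM + 155 min = 9:57 AM.
Event N starts at 9:57 AM − 105 min = 8:12 AM.
Event N ends at 8:12 AM + 105 min = 9:57 AM.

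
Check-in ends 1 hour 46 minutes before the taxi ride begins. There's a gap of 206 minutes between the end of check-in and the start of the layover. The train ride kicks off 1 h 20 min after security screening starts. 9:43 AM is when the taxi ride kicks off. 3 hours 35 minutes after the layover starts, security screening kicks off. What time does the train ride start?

Check-in ends at 9:43 AM − 106 min = 7:57 AM.
The layover starts at 7:57 AM + 206 min = 11:23 AM.
Security screening starts at 11:23 AM + 215 min = 2:58 PM.
The train ride starts at 2:58 PM + 80 min = 4:18 PM.

4:18 PM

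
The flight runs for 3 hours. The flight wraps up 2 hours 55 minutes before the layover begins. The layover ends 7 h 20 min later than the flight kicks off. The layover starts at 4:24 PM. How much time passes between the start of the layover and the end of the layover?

The flight ends at 4:24 PM − 175 min = 1:29 PM.
The flight starts at 1:29 PM − 180 min = 10:29 AM.
The layover ends at 10:29 AM + 440 min = 5:49 PM.
From 4:24 PM to 5:49 PM is 1 hour 25 minutes.

1 hour 25 minutes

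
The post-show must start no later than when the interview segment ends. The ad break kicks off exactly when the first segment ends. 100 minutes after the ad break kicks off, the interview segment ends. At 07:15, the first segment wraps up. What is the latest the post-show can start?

08:55

The ad break starts at 07:15.
The interview segment ends at 07:15 + 100 min = 08:55.
The post-show is bounded by the interview segment, so the latest it can start is 08:55.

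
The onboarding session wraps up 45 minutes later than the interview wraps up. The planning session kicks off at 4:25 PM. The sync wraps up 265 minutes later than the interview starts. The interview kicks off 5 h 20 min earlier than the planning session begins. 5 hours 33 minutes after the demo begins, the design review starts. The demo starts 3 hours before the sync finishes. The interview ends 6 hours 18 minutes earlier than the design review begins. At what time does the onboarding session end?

The interview starts at 4:25 PM − 320 min = 11:05 AM.
The sync ends at 11:05 AM + 265 min = 3:30 PM.
The demo starts at 3:30 PM − 180 min = 12:30 PM.
The design review starts at 12:30 PM + 333 min = 6:03 PM.
The interview ends at 6:03 PM − 378 min = 11:45 AM.
The onboarding session ends at 11:45 AM + 45 min = 12:30 PM.

12:30 PM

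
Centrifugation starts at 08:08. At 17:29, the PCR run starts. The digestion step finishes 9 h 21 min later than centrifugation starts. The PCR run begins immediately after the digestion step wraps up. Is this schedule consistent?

Yes

The digestion step ends at 08:08 + 561 min = 17:29.
So the PCR run starts at 17:29.
That matches the stated 17:29, so the schedule is consistent.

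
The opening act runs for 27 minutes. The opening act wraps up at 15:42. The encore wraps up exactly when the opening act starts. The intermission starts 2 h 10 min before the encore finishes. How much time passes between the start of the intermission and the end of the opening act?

2 h 37 min

The opening act starts at 15:42 − 27 min = 15:15.
So the encore ends at 15:15.
The intermission starts at 15:15 − 130 min = 13:05.
From 13:05 to 15:42 is 2 h 37 min.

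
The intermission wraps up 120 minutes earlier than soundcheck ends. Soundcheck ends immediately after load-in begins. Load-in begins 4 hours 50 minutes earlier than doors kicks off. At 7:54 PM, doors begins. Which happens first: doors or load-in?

Load-in starts at 7:54 PM − 290 min = 3:04 PM.
Doors starts at 7:54 PM and load-in starts at 3:04 PM, so load-in is first.

load-in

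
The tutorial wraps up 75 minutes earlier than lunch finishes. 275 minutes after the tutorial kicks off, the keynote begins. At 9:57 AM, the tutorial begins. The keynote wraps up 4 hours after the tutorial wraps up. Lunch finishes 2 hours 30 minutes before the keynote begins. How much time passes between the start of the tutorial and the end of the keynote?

The keynote starts at 9:57 AM + 275 min = 2:32 PM.
Lunch ends at 2:32 PM − 150 min = 12:02 PM.
The tutorial ends at 12:02 PM − 75 min = 10:47 AM.
The keynote ends at 10:47 AM + 240 min = 2:47 PM.
From 9:57 AM to 2:47 PM is 4 h 50 min.

4 h 50 min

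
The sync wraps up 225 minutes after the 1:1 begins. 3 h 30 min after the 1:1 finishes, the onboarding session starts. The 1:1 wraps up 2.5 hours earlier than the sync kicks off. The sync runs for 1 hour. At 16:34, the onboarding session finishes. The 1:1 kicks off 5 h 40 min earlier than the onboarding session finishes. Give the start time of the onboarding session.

The 1:1 starts at 16:34 − 340 min = 10:54.
The sync ends at 10:54 + 225 min = 14:39.
The sync starts at 14:39 − 60 min = 13:39.
The 1:1 ends at 13:39 − 150 min = 11:09.
The onboarding session starts at 11:09 + 210 min = 14:39.

14:39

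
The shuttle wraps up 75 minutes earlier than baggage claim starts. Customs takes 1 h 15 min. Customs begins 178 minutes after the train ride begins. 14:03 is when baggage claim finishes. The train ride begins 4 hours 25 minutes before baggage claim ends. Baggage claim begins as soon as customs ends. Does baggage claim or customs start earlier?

The train ride starts at 14:03 − 265 min = 09:38.
Customs starts at 09:38 + 178 min = 12:36.
Customs ends at 12:36 + 75 min = 13:51.
So baggage claim starts at 13:51.
Baggage claim starts at 13:51 and customs starts at 12:36, so customs is first.

customs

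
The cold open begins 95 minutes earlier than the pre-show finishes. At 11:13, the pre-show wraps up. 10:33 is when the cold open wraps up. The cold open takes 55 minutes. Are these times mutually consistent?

The cold open starts at 11:13 − 95 min = 09:38.
The cold open ends at 09:38 + 55 min = 10:33.
That matches the stated 10:33, so the schedule is consistent.

Yes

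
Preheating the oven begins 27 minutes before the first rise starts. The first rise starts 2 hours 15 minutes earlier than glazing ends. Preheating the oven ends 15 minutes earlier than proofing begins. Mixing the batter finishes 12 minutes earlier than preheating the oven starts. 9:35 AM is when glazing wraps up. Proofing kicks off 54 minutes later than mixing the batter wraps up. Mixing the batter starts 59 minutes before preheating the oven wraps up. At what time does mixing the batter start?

6:21 AM

The first rise starts at 9:35 AM − 135 min = 7:20 AM.
Preheating the oven starts at 7:20 AM − 27 min = 6:53 AM.
Mixing the batter ends at 6:53 AM − 12 min = 6:41 AM.
Proofing starts at 6:41 AM + 54 min = 7:35 AM.
Preheating the oven ends at 7:35 AM − 15 min = 7:20 AM.
Mixing the batter starts at 7:20 AM − 59 min = 6:21 AM.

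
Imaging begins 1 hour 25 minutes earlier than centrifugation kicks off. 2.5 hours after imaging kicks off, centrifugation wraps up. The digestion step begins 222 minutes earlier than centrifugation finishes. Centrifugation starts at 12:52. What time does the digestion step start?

Imaging starts at 12:52 − 85 min = 11:27.
Centrifugation ends at 11:27 + 150 min = 13:57.
The digestion step starts at 13:57 − 222 min = 10:15.

10:15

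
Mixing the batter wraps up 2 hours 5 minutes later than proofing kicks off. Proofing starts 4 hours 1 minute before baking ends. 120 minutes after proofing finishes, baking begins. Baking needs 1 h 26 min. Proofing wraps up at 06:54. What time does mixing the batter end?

08:24

Baking starts at 06:54 + 120 min = 08:54.
Baking ends at 08:54 + 86 min = 10:20.
Proofing starts at 10:20 − 241 min = 06:19.
Mixing the batter ends at 06:19 + 125 min = 08:24.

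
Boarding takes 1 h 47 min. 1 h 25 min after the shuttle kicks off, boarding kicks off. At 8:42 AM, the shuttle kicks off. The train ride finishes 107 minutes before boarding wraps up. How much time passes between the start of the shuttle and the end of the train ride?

85 minutes

Boarding starts at 8:42 AM + 85 min = 10:07 AM.
Boarding ends at 10:07 AM + 107 min = 11:54 AM.
The train ride ends at 11:54 AM − 107 min = 10:07 AM.
From 8:42 AM to 10:07 AM is 85 minutes.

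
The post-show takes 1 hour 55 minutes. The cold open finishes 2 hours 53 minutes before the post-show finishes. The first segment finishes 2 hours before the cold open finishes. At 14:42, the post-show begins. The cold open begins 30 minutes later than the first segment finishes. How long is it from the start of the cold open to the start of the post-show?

The post-show ends at 14:42 + 115 min = 16:37.
The cold open ends at 16:37 − 173 min = 13:44.
The first segment ends at 13:44 − 120 min = 11:44.
The cold open starts at 11:44 + 30 min = 12:14.
From 12:14 to 14:42 is 2 hours 28 minutes.

2 hours 28 minutes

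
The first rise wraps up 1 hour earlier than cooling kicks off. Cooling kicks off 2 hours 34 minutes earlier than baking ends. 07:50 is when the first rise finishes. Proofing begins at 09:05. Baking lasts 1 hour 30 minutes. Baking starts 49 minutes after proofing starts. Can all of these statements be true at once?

Yes

Baking starts at 09:05 + 49 min = 09:54.
Baking ends at 09:54 + 90 min = 11:24.
Cooling starts at 11:24 − 154 min = 08:50.
The first rise ends at 08:50 − 60 min = 07:50.
That matches the stated 07:50, so the schedule is consistent.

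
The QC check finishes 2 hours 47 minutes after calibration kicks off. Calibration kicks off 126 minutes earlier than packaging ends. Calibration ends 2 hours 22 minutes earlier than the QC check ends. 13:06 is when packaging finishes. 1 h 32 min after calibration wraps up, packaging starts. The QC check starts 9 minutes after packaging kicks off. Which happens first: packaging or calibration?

calibration

Calibration starts at 13:06 − 126 min = 11:00.
The QC check ends at 11:00 + 167 min = 13:47.
Calibration ends at 13:47 − 142 min = 11:25.
Packaging starts at 11:25 + 92 min = 12:57.
Packaging starts at 12:57 and calibration starts at 11:00, so calibration is first.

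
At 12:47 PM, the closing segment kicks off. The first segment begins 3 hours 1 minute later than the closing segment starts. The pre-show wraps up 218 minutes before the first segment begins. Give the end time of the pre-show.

12:10 PM

The first segment starts at 12:47 PM + 181 min = 3:48 PM.
The pre-show ends at 3:48 PM − 218 min = 12:10 PM.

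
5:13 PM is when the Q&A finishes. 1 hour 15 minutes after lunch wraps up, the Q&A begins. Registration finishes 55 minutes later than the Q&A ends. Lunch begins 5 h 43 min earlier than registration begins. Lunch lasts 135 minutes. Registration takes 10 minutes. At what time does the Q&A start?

3:45 PM

Registration ends at 5:13 PM + 55 min = 6:08 PM.
Registration starts at 6:08 PM − 10 min = 5:58 PM.
Lunch starts at 5:58 PM − 343 min = 12:15 PM.
Lunch ends at 12:15 PM + 135 min = 2:30 PM.
The Q&A starts at 2:30 PM + 75 min = 3:45 PM.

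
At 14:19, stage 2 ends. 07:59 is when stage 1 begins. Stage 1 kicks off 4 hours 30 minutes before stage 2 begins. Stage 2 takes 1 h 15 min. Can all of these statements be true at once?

Stage 2 starts at 14:19 − 75 min = 13:04.
Stage 1 starts at 13:04 − 270 min = 08:34.
But stage 1 is also said to start at 07:59 — a 35-minute conflict.

No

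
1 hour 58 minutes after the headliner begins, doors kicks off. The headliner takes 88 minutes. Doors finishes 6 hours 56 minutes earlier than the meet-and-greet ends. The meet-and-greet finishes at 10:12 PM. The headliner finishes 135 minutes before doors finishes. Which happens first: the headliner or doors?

Doors ends at 10:12 PM − 416 min = 3:16 PM.
The headliner ends at 3:16 PM − 135 min = 1:01 PM.
The headliner starts at 1:01 PM − 88 min = 11:33 AM.
Doors starts at 11:33 AM + 118 min = 1:31 PM.
The headliner starts at 11:33 AM and doors starts at 1:31 PM, so the headliner is first.

the headliner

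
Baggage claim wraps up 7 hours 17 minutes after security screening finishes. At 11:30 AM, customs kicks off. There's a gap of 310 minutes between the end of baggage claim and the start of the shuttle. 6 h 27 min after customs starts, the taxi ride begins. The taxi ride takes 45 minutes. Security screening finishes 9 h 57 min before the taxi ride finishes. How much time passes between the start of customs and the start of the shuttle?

9 h 42 min

The taxi ride starts at 11:30 AM + 387 min = 5:57 PM.
The taxi ride ends at 5:57 PM + 45 min = 6:42 PM.
Security screening ends at 6:42 PM − 597 min = 8:45 AM.
Baggage claim ends at 8:45 AM + 437 min = 4:02 PM.
The shuttle starts at 4:02 PM + 310 min = 9:12 PM.
From 11:30 AM to 9:12 PM is 9 h 42 min.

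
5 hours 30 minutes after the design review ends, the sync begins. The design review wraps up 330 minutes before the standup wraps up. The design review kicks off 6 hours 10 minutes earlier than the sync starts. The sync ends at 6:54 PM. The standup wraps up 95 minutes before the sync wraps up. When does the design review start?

11:09 AM

The standup ends at 6:54 PM − 95 min = 5:19 PM.
The design review ends at 5:19 PM − 330 min = 11:49 AM.
The sync starts at 11:49 AM + 330 min = 5:19 PM.
The design review starts at 5:19 PM − 370 min = 11:09 AM.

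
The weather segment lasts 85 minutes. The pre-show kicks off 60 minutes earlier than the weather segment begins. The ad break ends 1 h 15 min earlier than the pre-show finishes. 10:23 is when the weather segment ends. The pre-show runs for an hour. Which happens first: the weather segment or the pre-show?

The weather segment starts at 10:23 − 85 min = 08:58.
The pre-show starts at 08:58 − 60 min = 07:58.
The weather segment starts at 08:58 and the pre-show starts at 07:58, so the pre-show is first.

the pre-show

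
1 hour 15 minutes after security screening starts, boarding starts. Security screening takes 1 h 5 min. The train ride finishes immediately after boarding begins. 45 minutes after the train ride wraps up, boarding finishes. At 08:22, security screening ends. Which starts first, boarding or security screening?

Security screening starts at 08:22 − 65 min = 07:17.
Boarding starts at 07:17 + 75 min = 08:32.
Boarding starts at 08:32 and security screening starts at 07:17, so security screening is first.

security screening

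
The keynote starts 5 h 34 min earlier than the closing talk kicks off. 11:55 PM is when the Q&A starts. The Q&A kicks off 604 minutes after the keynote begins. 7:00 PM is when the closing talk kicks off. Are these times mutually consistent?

No

The keynote starts at 7:00 PM − 334 min = 1:26 PM.
The Q&A starts at 1:26 PM + 604 min = 11:30 PM.
But the Q&A is also said to start at 11:55 PM — a 25-minute conflict.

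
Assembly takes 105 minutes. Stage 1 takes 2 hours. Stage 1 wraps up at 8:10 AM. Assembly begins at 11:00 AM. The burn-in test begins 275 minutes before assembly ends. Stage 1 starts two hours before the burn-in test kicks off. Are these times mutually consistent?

Yes

Assembly ends at 11:00 AM + 105 min = 12:45 PM.
The burn-in test starts at 12:45 PM − 275 min = 8:10 AM.
Stage 1 starts at 8:10 AM − 120 min = 6:10 AM.
Stage 1 ends at 6:10 AM + 120 min = 8:10 AM.
That matches the stated 8:10 AM, so the schedule is consistent.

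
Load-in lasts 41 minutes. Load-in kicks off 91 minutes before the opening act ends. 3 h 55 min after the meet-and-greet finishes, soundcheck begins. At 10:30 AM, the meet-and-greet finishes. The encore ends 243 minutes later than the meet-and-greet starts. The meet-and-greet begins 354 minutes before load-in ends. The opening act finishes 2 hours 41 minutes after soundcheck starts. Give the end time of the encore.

2:25 PM

Soundcheck starts at 10:30 AM + 235 min = 2:25 PM.
The opening act ends at 2:25 PM + 161 min = 5:06 PM.
Load-in starts at 5:06 PM − 91 min = 3:35 PM.
Load-in ends at 3:35 PM + 41 min = 4:16 PM.
The meet-and-greet starts at 4:16 PM − 354 min = 10:22 AM.
The encore ends at 10:22 AM + 243 min = 2:25 PM.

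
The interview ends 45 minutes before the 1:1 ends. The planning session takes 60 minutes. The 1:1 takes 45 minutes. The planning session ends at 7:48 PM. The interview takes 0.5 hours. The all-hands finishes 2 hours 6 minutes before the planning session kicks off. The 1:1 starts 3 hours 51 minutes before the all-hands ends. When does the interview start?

The planning session starts at 7:48 PM − 60 min = 6:48 PM.
The all-hands ends at 6:48 PM − 126 min = 4:42 PM.
The 1:1 starts at 4:42 PM − 231 min = 12:51 PM.
The 1:1 ends at 12:51 PM + 45 min = 1:36 PM.
The interview ends at 1:36 PM − 45 min = 12:51 PM.
The interview starts at 12:51 PM − 30 min = 12:21 PM.

12:21 PM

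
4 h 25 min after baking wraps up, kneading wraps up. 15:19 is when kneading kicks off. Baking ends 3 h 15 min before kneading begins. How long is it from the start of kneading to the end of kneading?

Baking ends at 15:19 − 195 min = 12:04.
Kneading ends at 12:04 + 265 min = 16:29.
From 15:19 to 16:29 is 70 minutes.

70 minutes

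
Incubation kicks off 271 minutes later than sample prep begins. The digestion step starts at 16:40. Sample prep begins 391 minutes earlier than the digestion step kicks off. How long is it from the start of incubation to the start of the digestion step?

Sample prep starts at 16:40 − 391 min = 10:09.
Incubation starts at 10:09 + 271 min = 14:40.
From 14:40 to 16:40 is two hours.

two hours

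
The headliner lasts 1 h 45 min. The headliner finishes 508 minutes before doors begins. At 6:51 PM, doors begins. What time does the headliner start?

The headliner ends at 6:51 PM − 508 min = 10:23 AM.
The headliner starts at 10:23 AM − 105 min = 8:38 AM.

8:38 AM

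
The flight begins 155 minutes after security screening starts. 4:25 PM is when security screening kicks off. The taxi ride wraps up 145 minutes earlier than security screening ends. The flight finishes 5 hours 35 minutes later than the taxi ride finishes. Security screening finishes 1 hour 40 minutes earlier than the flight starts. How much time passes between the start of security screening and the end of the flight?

4 h 5 min

The flight starts at 4:25 PM + 155 min = 7:00 PM.
Security screening ends at 7:00 PM − 100 min = 5:20 PM.
The taxi ride ends at 5:20 PM − 145 min = 2:55 PM.
The flight ends at 2:55 PM + 335 min = 8:30 PM.
From 4:25 PM to 8:30 PM is 4 h 5 min.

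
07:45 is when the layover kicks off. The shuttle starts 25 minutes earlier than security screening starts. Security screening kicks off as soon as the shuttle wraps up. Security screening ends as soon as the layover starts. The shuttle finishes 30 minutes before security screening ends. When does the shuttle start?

06:50

Security screening ends at 07:45.
The shuttle ends at 07:45 − 30 min = 07:15.
So security screening starts at 07:15.
The shuttle starts at 07:15 − 25 min = 06:50.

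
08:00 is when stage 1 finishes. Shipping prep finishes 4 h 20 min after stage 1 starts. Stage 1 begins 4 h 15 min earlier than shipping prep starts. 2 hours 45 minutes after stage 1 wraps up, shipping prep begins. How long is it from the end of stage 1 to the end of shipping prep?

2 hours 50 minutes

Shipping prep starts at 08:00 + 165 min = 10:45.
Stage 1 starts at 10:45 − 255 min = 06:30.
Shipping prep ends at 06:30 + 260 min = 10:50.
From 08:00 to 10:50 is 2 hours 50 minutes.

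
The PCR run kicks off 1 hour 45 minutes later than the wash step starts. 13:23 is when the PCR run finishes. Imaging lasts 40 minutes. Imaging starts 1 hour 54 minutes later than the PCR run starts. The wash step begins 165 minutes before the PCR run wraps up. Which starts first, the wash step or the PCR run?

The wash step starts at 13:23 − 165 min = 10:38.
The PCR run starts at 10:38 + 105 min = 12:23.
The wash step starts at 10:38 and the PCR run starts at 12:23, so the wash step is first.

the wash step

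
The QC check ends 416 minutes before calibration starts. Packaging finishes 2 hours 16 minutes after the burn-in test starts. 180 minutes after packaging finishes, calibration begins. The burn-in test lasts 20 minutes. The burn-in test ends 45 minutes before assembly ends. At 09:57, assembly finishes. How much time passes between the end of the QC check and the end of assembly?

2 hours 45 minutes

The burn-in test ends at 09:57 − 45 min = 09:12.
The burn-in test starts at 09:12 − 20 min = 08:52.
Packaging ends at 08:52 + 136 min = 11:08.
Calibration starts at 11:08 + 180 min = 14:08.
The QC check ends at 14:08 − 416 min = 07:12.
From 07:12 to 09:57 is 2 hours 45 minutes.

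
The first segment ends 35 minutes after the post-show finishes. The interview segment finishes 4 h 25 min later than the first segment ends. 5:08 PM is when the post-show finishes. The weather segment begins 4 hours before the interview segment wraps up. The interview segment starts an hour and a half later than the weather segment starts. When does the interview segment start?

The first segment ends at 5:08 PM + 35 min = 5:43 PM.
The interview segment ends at 5:43 PM + 265 min = 10:08 PM.
The weather segment starts at 10:08 PM − 240 min = 6:08 PM.
The interview segment starts at 6:08 PM + 90 min = 7:38 PM.

7:38 PM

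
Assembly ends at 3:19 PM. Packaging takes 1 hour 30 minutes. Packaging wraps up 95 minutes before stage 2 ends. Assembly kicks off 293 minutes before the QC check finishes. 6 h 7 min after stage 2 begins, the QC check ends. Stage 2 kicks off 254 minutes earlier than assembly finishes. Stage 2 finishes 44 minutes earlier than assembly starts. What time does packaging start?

8:30 AM

Stage 2 starts at 3:19 PM − 254 min = 11:05 AM.
The QC check ends at 11:05 AM + 367 min = 5:12 PM.
Assembly starts at 5:12 PM − 293 min = 12:19 PM.
Stage 2 ends at 12:19 PM − 44 min = 11:35 AM.
Packaging ends at 11:35 AM − 95 min = 10:00 AM.
Packaging starts at 10:00 AM − 90 min = 8:30 AM.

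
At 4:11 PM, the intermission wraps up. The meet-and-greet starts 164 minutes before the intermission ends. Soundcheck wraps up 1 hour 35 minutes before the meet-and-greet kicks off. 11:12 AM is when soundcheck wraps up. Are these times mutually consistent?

No

The meet-and-greet starts at 4:11 PM − 164 min = 1:27 PM.
Soundcheck ends at 1:27 PM − 95 min = 11:52 AM.
But soundcheck is also said to end at 11:12 AM — a 40-minute conflict.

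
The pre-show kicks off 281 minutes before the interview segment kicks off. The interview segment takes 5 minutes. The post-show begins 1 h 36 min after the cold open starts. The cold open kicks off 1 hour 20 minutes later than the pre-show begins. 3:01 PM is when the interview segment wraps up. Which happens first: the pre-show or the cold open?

The interview segment starts at 3:01 PM − 5 min = 2:56 PM.
The pre-show starts at 2:56 PM − 281 min = 10:15 AM.
The cold open starts at 10:15 AM + 80 min = 11:35 AM.
The pre-show starts at 10:15 AM and the cold open starts at 11:35 AM, so the pre-show is first.

the pre-show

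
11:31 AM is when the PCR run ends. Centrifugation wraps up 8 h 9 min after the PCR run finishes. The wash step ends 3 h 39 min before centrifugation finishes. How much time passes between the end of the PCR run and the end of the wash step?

Centrifugation ends at 11:31 AM + 489 min = 7:40 PM.
The wash step ends at 7:40 PM − 219 min = 4:01 PM.
From 11:31 AM to 4:01 PM is 4.5 hours.

4.5 hours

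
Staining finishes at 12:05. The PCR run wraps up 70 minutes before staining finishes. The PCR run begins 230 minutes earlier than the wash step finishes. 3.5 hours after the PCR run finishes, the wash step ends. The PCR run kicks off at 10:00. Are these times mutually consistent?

No

The PCR run ends at 12:05 − 70 min = 10:55.
The wash step ends at 10:55 + 210 min = 14:25.
The PCR run starts at 14:25 − 230 min = 10:35.
But the PCR run is also said to start at 10:00 — a 35-minute conflict.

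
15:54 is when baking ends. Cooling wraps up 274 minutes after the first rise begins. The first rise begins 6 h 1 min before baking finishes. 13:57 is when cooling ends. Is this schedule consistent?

The first rise starts at 15:54 − 361 min = 09:53.
Cooling ends at 09:53 + 274 min = 14:27.
But cooling is also said to end at 13:57 — a 30-minute conflict.

No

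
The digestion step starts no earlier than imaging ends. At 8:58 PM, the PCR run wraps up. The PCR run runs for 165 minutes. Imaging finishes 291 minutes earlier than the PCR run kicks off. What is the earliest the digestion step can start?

1:22 PM

The PCR run starts at 8:58 PM − 165 min = 6:13 PM.
Imaging ends at 6:13 PM − 291 min = 1:22 PM.
The digestion step is bounded by imaging, so the earliest it can start is 1:22 PM.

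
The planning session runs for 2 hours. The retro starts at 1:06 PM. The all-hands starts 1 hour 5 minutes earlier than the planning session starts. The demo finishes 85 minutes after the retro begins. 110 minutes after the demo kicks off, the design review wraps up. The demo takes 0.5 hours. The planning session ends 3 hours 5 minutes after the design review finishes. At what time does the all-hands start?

3:51 PM

The demo ends at 1:06 PM + 85 min = 2:31 PM.
The demo starts at 2:31 PM − 30 min = 2:01 PM.
The design review ends at 2:01 PM + 110 min = 3:51 PM.
The planning session ends at 3:51 PM + 185 min = 6:56 PM.
The planning session starts at 6:56 PM − 120 min = 4:56 PM.
The all-hands starts at 4:56 PM − 65 min = 3:51 PM.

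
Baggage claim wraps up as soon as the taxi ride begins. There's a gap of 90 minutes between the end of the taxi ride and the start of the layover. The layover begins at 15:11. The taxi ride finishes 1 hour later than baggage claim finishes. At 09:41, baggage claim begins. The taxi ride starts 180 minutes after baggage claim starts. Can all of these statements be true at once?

The taxi ride starts at 09:41 + 180 min = 12:41.
So baggage claim ends at 12:41.
The taxi ride ends at 12:41 + 60 min = 13:41.
The layover starts at 13:41 + 90 min = 15:11.
That matches the stated 15:11, so the schedule is consistent.

Yes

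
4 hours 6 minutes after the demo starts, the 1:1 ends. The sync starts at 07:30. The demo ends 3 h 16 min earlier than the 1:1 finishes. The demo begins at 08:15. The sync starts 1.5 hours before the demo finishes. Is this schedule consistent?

No

The 1:1 ends at 08:15 + 246 min = 12:21.
The demo ends at 12:21 − 196 min = 09:05.
The sync starts at 09:05 − 90 min = 07:35.
But the sync is also said to start at 07:30 — a 5-minute conflict.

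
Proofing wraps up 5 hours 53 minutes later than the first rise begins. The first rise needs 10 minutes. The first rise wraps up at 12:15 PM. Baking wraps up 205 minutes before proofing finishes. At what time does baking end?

The first rise starts at 12:15 PM − 10 min = 12:05 PM.
Proofing ends at 12:05 PM + 353 min = 5:58 PM.
Baking ends at 5:58 PM − 205 min = 2:33 PM.

2:33 PM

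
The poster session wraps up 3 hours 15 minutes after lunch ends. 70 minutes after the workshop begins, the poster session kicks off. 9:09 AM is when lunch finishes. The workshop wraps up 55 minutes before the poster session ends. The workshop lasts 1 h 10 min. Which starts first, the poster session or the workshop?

the workshop

The poster session ends at 9:09 AM + 195 min = 12:24 PM.
The workshop ends at 12:24 PM − 55 min = 11:29 AM.
The workshop starts at 11:29 AM − 70 min = 10:19 AM.
The poster session starts at 10:19 AM + 70 min = 11:29 AM.
The poster session starts at 11:29 AM and the workshop starts at 10:19 AM, so the workshop is first.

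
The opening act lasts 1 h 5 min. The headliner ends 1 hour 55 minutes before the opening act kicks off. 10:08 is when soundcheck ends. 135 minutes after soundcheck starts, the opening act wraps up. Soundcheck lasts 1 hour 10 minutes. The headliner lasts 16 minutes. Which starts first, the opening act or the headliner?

the headliner

Soundcheck starts at 10:08 − 70 min = 08:58.
The opening act ends at 08:58 + 135 min = 11:13.
The opening act starts at 11:13 − 65 min = 10:08.
The headliner ends at 10:08 − 115 min = 08:13.
The headliner starts at 08:13 − 16 min = 07:57.
The opening act starts at 10:08 and the headliner starts at 07:57, so the headliner is first.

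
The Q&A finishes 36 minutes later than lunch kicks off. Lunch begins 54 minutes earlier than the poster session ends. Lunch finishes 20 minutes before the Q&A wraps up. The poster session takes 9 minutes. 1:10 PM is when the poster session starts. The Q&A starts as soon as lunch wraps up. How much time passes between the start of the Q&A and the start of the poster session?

The poster session ends at 1:10 PM + 9 min = 1:19 PM.
Lunch starts at 1:19 PM − 54 min = 12:25 PM.
The Q&A ends at 12:25 PM + 36 min = 1:01 PM.
Lunch ends at 1:01 PM − 20 min = 12:41 PM.
So the Q&A starts at 12:41 PM.
From 12:41 PM to 1:10 PM is 29 minutes.

29 minutes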